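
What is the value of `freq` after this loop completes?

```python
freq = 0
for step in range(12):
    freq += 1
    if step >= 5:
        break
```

Let's trace through this code step by step.

Initialize: freq = 0
Entering loop: for step in range(12):
After iteration 1: step = 0, freq = 1
After iteration 2: step = 1, freq = 2
After iteration 3: step = 2, freq = 3
After iteration 4: step = 3, freq = 4
After iteration 5: step = 4, freq = 5
After iteration 6: step = 5, freq = 6
Loop ends.

Final answer: 6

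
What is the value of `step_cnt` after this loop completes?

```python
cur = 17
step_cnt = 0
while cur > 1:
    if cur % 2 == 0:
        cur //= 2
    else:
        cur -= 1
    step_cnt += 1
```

Let's trace through this code step by step.

Initialize: cur = 17
Initialize: step_cnt = 0
Entering loop: while cur > 1:
After iteration 1: cur = 16, step_cnt = 1
After iteration 2: cur = 8, step_cnt = 2
After iteration 3: cur = 4, step_cnt = 3
After iteration 4: cur = 2, step_cnt = 4
After iteration 5: cur = 1, step_cnt = 5
Loop ends.

Final answer: 5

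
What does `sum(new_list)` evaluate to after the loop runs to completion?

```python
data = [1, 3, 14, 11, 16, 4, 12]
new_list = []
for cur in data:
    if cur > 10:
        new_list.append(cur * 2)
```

Let's trace through this code step by step.

Initialize: data = [1, 3, 14, 11, 16, 4, 12]
Initialize: new_list = []
Entering loop: for cur in data:
After iteration 1: cur = 1, new_list = []
After iteration 2: cur = 3, new_list = []
After iteration 3: cur = 14, new_list = [28]
After iteration 4: cur = 11, new_list = [28, 22]
After iteration 5: cur = 16, new_list = [28, 22, 32]
After iteration 6: cur = 4, new_list = [28, 22, 32]
After iteration 7: cur = 12, new_list = [28, 22, 32, 24]
Loop ends.
sum(new_list) = 106

Final answer: 106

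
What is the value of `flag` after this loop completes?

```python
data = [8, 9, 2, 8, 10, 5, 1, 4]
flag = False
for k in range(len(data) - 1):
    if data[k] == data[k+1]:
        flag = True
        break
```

Let's trace through this code step by step.

Initialize: data = [8, 9, 2, 8, 10, 5, 1, 4]
Initialize: flag = False
Entering loop: for k in range(len(data) - 1):
After iteration 1: k = 0, flag = False
After iteration 2: k = 1, flag = False
After iteration 3: k = 2, flag = False
After iteration 4: k = 3, flag = False
After iteration 5: k = 4, flag = False
After iteration 6: k = 5, flag = False
After iteration 7: k = 6, flag = False
Loop ends.

Final answer: False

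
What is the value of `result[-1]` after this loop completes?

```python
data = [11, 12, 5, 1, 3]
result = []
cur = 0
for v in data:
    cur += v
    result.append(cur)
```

Let's trace through this code step by step.

Initialize: data = [11, 12, 5, 1, 3]
Initialize: result = []
Initialize: cur = 0
Entering loop: for v in data:
After iteration 1: v = 11, result = [11], cur = 11
After iteration 2: v = 12, result = [11, 23], cur = 23
After iteration 3: v = 5, result = [11, 23, 28], cur = 28
After iteration 4: v = 1, result = [11, 23, 28, 29], cur = 29
After iteration 5: v = 3, result = [11, 23, 28, 29, 32], cur = 32
Loop ends.
result[-1] = 32

Final answer: 32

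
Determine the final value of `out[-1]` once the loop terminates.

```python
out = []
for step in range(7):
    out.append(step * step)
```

Let's trace through this code step by step.

Initialize: out = []
Entering loop: for step in range(7):
After iteration 1: step = 0, out = [0]
After iteration 2: step = 1, out = [0, 1]
After iteration 3: step = 2, out = [0, 1, 4]
After iteration 4: step = 3, out = [0, 1, 4, 9]
After iteration 5: step = 4, out = [0, 1, 4, 9, 16]
After iteration 6: step = 5, out = [0, 1, 4, 9, 16, 25]
After iteration 7: step = 6, out = [0, 1, 4, 9, 16, 25, 36]
Loop ends.
out[-1] = 36

Final answer: 36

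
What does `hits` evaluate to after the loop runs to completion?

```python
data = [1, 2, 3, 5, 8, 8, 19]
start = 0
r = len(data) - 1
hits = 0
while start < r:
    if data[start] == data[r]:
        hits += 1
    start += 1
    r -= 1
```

Let's trace through this code step by step.

Initialize: data = [1, 2, 3, 5, 8, 8, 19]
Initialize: start = 0
Initialize: r = 6
Initialize: hits = 0
Entering loop: while start < r:
After iteration 1: start = 1, r = 5, hits = 0
After iteration 2: start = 2, r = 4, hits = 0
After iteration 3: start = 3, r = 3, hits = 0
Loop ends.

Final answer: 0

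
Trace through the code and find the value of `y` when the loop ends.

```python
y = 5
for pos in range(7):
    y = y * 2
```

Let's trace through this code step by step.

Initialize: y = 5
Entering loop: for pos in range(7):
After iteration 1: pos = 0, y = 10
After iteration 2: pos = 1, y = 20
After iteration 3: pos = 2, y = 40
After iteration 4: pos = 3, y = 80
After iteration 5: pos = 4, y = 160
After iteration 6: pos = 5, y = 320
After iteration 7: pos = 6, y = 640
Loop ends.

Final answer: 640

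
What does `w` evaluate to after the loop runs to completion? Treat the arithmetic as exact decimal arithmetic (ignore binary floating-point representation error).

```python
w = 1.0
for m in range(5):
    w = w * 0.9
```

Let's trace through this code step by step.

Initialize: w = 1.0
Entering loop: for m in range(5):
After iteration 1: m = 0, w = 0.9
After iteration 2: m = 1, w = 0.81
After iteration 3: m = 2, w = 0.729
After iteration 4: m = 3, w = 0.6561
After iteration 5: m = 4, w = 0.59049
Loop ends.

Final answer: 0.59049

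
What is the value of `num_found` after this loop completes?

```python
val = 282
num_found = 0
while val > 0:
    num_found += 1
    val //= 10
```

Let's trace through this code step by step.

Initialize: val = 282
Initialize: num_found = 0
Entering loop: while val > 0:
After iteration 1: val = 28, num_found = 1
After iteration 2: val = 2, num_found = 2
After iteration 3: val = 0, num_found = 3
Loop ends.

Final answer: 3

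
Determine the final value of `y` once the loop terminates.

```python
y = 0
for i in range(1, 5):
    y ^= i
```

Let's trace through this code step by step.

Initialize: y = 0
Entering loop: for i in range(1, 5):
After iteration 1: i = 1, y = 1
After iteration 2: i = 2, y = 3
After iteration 3: i = 3, y = 0
After iteration 4: i = 4, y = 4
Loop ends.

Final answer: 4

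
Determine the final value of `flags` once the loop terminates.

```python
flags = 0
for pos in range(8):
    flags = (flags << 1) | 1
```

Let's trace through this code step by step.

Initialize: flags = 0
Entering loop: for pos in range(8):
After iteration 1: pos = 0, flags = 1
After iteration 2: pos = 1, flags = 3
After iteration 3: pos = 2, flags = 7
After iteration 4: pos = 3, flags = 15
After iteration 5: pos = 4, flags = 31
After iteration 6: pos = 5, flags = 63
After iteration 7: pos = 6, flags = 127
After iteration 8: pos = 7, flags = 255
Loop ends.

Final answer: 255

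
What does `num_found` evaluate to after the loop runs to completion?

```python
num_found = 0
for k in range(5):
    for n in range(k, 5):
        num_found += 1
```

Let's trace through this code step by step.

Initialize: num_found = 0
Entering loop: for k in range(5):
After iteration 1: k = 0, num_found = 5
After iteration 2: k = 1, num_found = 9
After iteration 3: k = 2, num_found = 12
After iteration 4: k = 3, num_found = 14
After iteration 5: k = 4, num_found = 15
Loop ends.

Final answer: 15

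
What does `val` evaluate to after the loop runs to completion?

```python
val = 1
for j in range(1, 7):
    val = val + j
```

Let's trace through this code step by step.

Initialize: val = 1
Entering loop: for j in range(1, 7):
After iteration 1: j = 1, val = 2
After iteration 2: j = 2, val = 4
After iteration 3: j = 3, val = 7
After iteration 4: j = 4, val = 11
After iteration 5: j = 5, val = 16
After iteration 6: j = 6, val = 22
Loop ends.

Final answer: 22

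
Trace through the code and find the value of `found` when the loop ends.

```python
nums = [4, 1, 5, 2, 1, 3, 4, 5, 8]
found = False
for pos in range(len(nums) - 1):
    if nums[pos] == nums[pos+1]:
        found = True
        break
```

Let's trace through this code step by step.

Initialize: nums = [4, 1, 5, 2, 1, 3, 4, 5, 8]
Initialize: found = False
Entering loop: for pos in range(len(nums) - 1):
After iteration 1: pos = 0, found = False
After iteration 2: pos = 1, found = False
After iteration 3: pos = 2, found = False
After iteration 4: pos = 3, found = False
After iteration 5: pos = 4, found = False
After iteration 6: pos = 5, found = False
After iteration 7: pos = 6, found = False
After iteration 8: pos = 7, found = False
Loop ends.

Final answer: False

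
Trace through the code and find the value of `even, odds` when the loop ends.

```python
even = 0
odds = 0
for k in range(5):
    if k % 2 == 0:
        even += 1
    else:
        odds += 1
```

Let's trace through this code step by step.

Initialize: even = 0
Initialize: odds = 0
Entering loop: for k in range(5):
After iteration 1: k = 0, even = 1, odds = 0
After iteration 2: k = 1, even = 1, odds = 1
After iteration 3: k = 2, even = 2, odds = 1
After iteration 4: k = 3, even = 2, odds = 2
After iteration 5: k = 4, even = 3, odds = 2
Loop ends.

Final answer: 3, 2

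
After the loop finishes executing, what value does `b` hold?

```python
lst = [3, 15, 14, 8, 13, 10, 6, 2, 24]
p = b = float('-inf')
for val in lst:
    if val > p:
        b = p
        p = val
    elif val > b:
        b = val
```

Let's trace through this code step by step.

Initialize: lst = [3, 15, 14, 8, 13, 10, 6, 2, 24]
Initialize: p = -inf
Initialize: b = -inf
Entering loop: for val in lst:
After iteration 1: val = 3, p = 3, b = -inf
After iteration 2: val = 15, p = 15, b = 3
After iteration 3: val = 14, p = 15, b = 14
After iteration 4: val = 8, p = 15, b = 14
After iteration 5: val = 13, p = 15, b = 14
After iteration 6: val = 10, p = 15, b = 14
After iteration 7: val = 6, p = 15, b = 14
After iteration 8: val = 2, p = 15, b = 14
After iteration 9: val = 24, p = 24, b = 15
Loop ends.

Final answer: 15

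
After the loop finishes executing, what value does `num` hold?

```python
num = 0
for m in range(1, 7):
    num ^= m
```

Let's trace through this code step by step.

Initialize: num = 0
Entering loop: for m in range(1, 7):
After iteration 1: m = 1, num = 1
After iteration 2: m = 2, num = 3
After iteration 3: m = 3, num = 0
After iteration 4: m = 4, num = 4
After iteration 5: m = 5, num = 1
After iteration 6: m = 6, num = 7
Loop ends.

Final answer: 7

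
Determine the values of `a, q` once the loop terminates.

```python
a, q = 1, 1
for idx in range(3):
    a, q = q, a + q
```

Let's trace through this code step by step.

Initialize: a = 1
Initialize: q = 1
Entering loop: for idx in range(3):
After iteration 1: idx = 0, a = 1, q = 2
After iteration 2: idx = 1, a = 2, q = 3
After iteration 3: idx = 2, a = 3, q = 5
Loop ends.

Final answer: 3, 5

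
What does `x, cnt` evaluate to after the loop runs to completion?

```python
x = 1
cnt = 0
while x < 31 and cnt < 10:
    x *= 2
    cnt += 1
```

Let's trace through this code step by step.

Initialize: x = 1
Initialize: cnt = 0
Entering loop: while x < 31 and cnt < 10:
After iteration 1: x = 2, cnt = 1
After iteration 2: x = 4, cnt = 2
After iteration 3: x = 8, cnt = 3
After iteration 4: x = 16, cnt = 4
After iteration 5: x = 32, cnt = 5
Loop ends.

Final answer: 32, 5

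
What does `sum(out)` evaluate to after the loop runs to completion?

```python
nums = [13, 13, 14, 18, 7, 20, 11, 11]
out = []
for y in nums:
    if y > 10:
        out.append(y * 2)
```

Let's trace through this code step by step.

Initialize: nums = [13, 13, 14, 18, 7, 20, 11, 11]
Initialize: out = []
Entering loop: for y in nums:
After iteration 1: y = 13, out = [26]
After iteration 2: y = 13, out = [26, 26]
After iteration 3: y = 14, out = [26, 26, 28]
After iteration 4: y = 18, out = [26, 26, 28, 36]
After iteration 5: y = 7, out = [26, 26, 28, 36]
After iteration 6: y = 20, out = [26, 26, 28, 36, 40]
After iteration 7: y = 11, out = [26, 26, 28, 36, 40, 22]
After iteration 8: y = 11, out = [26, 26, 28, 36, 40, 22, 22]
Loop ends.
sum(out) = 200

Final answer: 200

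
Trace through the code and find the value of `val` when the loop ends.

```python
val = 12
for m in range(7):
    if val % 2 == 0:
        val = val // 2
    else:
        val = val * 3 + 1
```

Let's trace through this code step by step.

Initialize: val = 12
Entering loop: for m in range(7):
After iteration 1: m = 0, val = 6
After iteration 2: m = 1, val = 3
After iteration 3: m = 2, val = 10
After iteration 4: m = 3, val = 5
After iteration 5: m = 4, val = 16
After iteration 6: m = 5, val = 8
After iteration 7: m = 6, val = 4
Loop ends.

Final answer: 4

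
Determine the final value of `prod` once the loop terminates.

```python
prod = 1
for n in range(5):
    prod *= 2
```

Let's trace through this code step by step.

Initialize: prod = 1
Entering loop: for n in range(5):
After iteration 1: n = 0, prod = 2
After iteration 2: n = 1, prod = 4
After iteration 3: n = 2, prod = 8
After iteration 4: n = 3, prod = 16
After iteration 5: n = 4, prod = 32
Loop ends.

Final answer: 32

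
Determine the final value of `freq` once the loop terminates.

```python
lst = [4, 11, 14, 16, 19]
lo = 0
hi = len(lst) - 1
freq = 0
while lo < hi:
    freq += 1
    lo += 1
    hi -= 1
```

Let's trace through this code step by step.

Initialize: lst = [4, 11, 14, 16, 19]
Initialize: lo = 0
Initialize: hi = 4
Initialize: freq = 0
Entering loop: while lo < hi:
After iteration 1: lo = 1, hi = 3, freq = 1
After iteration 2: lo = 2, hi = 2, freq = 2
Loop ends.

Final answer: 2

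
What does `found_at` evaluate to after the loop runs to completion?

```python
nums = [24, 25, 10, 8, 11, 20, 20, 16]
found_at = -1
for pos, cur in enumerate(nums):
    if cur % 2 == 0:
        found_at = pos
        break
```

Let's trace through this code step by step.

Initialize: nums = [24, 25, 10, 8, 11, 20, 20, 16]
Initialize: found_at = -1
Entering loop: for pos, cur in enumerate(nums):
After iteration 1: pos = 0, cur = 24, found_at = 0
Loop ends.

Final answer: 0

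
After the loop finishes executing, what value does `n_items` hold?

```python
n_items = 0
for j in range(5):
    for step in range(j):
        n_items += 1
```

Let's trace through this code step by step.

Initialize: n_items = 0
Entering loop: for j in range(5):
After iteration 1: j = 0, n_items = 0
After iteration 2: j = 1, n_items = 1, step = 0
After iteration 3: j = 2, n_items = 3, step = 1
After iteration 4: j = 3, n_items = 6, step = 2
After iteration 5: j = 4, n_items = 10, step = 3
Loop ends.

Final answer: 10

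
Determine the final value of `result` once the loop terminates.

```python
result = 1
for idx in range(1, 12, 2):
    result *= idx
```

Let's trace through this code step by step.

Initialize: result = 1
Entering loop: for idx in range(1, 12, 2):
After iteration 1: idx = 1, result = 1
After iteration 2: idx = 3, result = 3
After iteration 3: idx = 5, result = 15
After iteration 4: idx = 7, result = 105
After iteration 5: idx = 9, result = 945
After iteration 6: idx = 11, result = 10395
Loop ends.

Final answer: 10395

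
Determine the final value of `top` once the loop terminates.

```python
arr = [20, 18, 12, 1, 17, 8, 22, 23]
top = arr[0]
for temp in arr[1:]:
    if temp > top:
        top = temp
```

Let's trace through this code step by step.

Initialize: arr = [20, 18, 12, 1, 17, 8, 22, 23]
Initialize: top = 20
Entering loop: for temp in arr[1:]:
After iteration 1: temp = 18, top = 20
After iteration 2: temp = 12, top = 20
After iteration 3: temp = 1, top = 20
After iteration 4: temp = 17, top = 20
After iteration 5: temp = 8, top = 20
After iteration 6: temp = 22, top = 22
After iteration 7: temp = 23, top = 23
Loop ends.

Final answer: 23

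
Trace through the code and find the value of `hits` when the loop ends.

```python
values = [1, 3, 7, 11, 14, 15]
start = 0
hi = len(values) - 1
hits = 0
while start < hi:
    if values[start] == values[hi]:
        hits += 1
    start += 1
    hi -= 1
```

Let's trace through this code step by step.

Initialize: values = [1, 3, 7, 11, 14, 15]
Initialize: start = 0
Initialize: hi = 5
Initialize: hits = 0
Entering loop: while start < hi:
After iteration 1: start = 1, hi = 4, hits = 0
After iteration 2: start = 2, hi = 3, hits = 0
After iteration 3: start = 3, hi = 2, hits = 0
Loop ends.

Final answer: 0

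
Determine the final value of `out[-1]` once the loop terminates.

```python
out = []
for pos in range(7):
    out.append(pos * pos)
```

Let's trace through this code step by step.

Initialize: out = []
Entering loop: for pos in range(7):
After iteration 1: pos = 0, out = [0]
After iteration 2: pos = 1, out = [0, 1]
After iteration 3: pos = 2, out = [0, 1, 4]
After iteration 4: pos = 3, out = [0, 1, 4, 9]
After iteration 5: pos = 4, out = [0, 1, 4, 9, 16]
After iteration 6: pos = 5, out = [0, 1, 4, 9, 16, 25]
After iteration 7: pos = 6, out = [0, 1, 4, 9, 16, 25, 36]
Loop ends.
out[-1] = 36

Final answer: 36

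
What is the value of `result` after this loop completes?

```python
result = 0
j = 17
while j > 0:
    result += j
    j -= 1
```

Let's trace through this code step by step.

Initialize: result = 0
Initialize: j = 17
Entering loop: while j > 0:
After iteration 1: result = 17, j = 16
After iteration 2: result = 33, j = 15
After iteration 3: result = 48, j = 14
After iteration 4: result = 62, j = 13
After iteration 5: result = 75, j = 12
After iteration 6: result = 87, j = 11
After iteration 7: result = 98, j = 10
After iteration 8: result = 108, j = 9
After iteration 9: result = 117, j = 8
After iteration 10: result = 125, j = 7
After iteration 11: result = 132, j = 6
After iteration 12: result = 138, j = 5
After iteration 13: result = 143, j = 4
After iteration 14: result = 147, j = 3
After iteration 15: result = 150, j = 2
After iteration 16: result = 152, j = 1
After iteration 17: result = 153, j = 0
Loop ends.

Final answer: 153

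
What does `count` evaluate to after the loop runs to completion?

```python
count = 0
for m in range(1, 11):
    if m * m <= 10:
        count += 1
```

Let's trace through this code step by step.

Initialize: count = 0
Entering loop: for m in range(1, 11):
After iteration 1: m = 1, count = 1
After iteration 2: m = 2, count = 2
After iteration 3: m = 3, count = 3
After iteration 4: m = 4, count = 3
After iteration 5: m = 5, count = 3
After iteration 6: m = 6, count = 3
After iteration 7: m = 7, count = 3
After iteration 8: m = 8, count = 3
After iteration 9: m = 9, count = 3
After iteration 10: m = 10, count = 3
Loop ends.

Final answer: 3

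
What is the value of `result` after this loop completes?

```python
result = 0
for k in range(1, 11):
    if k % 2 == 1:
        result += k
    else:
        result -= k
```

Let's trace through this code step by step.

Initialize: result = 0
Entering loop: for k in range(1, 11):
After iteration 1: k = 1, result = 1
After iteration 2: k = 2, result = -1
After iteration 3: k = 3, result = 2
After iteration 4: k = 4, result = -2
After iteration 5: k = 5, result = 3
After iteration 6: k = 6, result = -3
After iteration 7: k = 7, result = 4
After iteration 8: k = 8, result = -4
After iteration 9: k = 9, result = 5
After iteration 10: k = 10, result = -5
Loop ends.

Final answer: -5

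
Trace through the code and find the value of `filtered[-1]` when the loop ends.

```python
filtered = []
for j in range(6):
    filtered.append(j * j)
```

Let's trace through this code step by step.

Initialize: filtered = []
Entering loop: for j in range(6):
After iteration 1: j = 0, filtered = [0]
After iteration 2: j = 1, filtered = [0, 1]
After iteration 3: j = 2, filtered = [0, 1, 4]
After iteration 4: j = 3, filtered = [0, 1, 4, 9]
After iteration 5: j = 4, filtered = [0, 1, 4, 9, 16]
After iteration 6: j = 5, filtered = [0, 1, 4, 9, 16, 25]
Loop ends.
filtered[-1] = 25

Final answer: 25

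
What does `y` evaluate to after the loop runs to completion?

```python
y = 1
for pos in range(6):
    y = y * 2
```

Let's trace through this code step by step.

Initialize: y = 1
Entering loop: for pos in range(6):
After iteration 1: pos = 0, y = 2
After iteration 2: pos = 1, y = 4
After iteration 3: pos = 2, y = 8
After iteration 4: pos = 3, y = 16
After iteration 5: pos = 4, y = 32
After iteration 6: pos = 5, y = 64
Loop ends.

Final answer: 64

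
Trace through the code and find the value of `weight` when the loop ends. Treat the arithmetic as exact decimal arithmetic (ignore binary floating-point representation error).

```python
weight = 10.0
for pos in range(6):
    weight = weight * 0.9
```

Let's trace through this code step by step.

Initialize: weight = 10.0
Entering loop: for pos in range(6):
After iteration 1: pos = 0, weight = 9.0
After iteration 2: pos = 1, weight = 8.1
After iteration 3: pos = 2, weight = 7.29
After iteration 4: pos = 3, weight = 6.561
After iteration 5: pos = 4, weight = 5.9049
After iteration 6: pos = 5, weight = 5.31441
Loop ends.

Final answer: 5.31441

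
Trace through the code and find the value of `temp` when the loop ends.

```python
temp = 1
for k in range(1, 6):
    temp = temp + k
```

Let's trace through this code step by step.

Initialize: temp = 1
Entering loop: for k in range(1, 6):
After iteration 1: k = 1, temp = 2
After iteration 2: k = 2, temp = 4
After iteration 3: k = 3, temp = 7
After iteration 4: k = 4, temp = 11
After iteration 5: k = 5, temp = 16
Loop ends.

Final answer: 16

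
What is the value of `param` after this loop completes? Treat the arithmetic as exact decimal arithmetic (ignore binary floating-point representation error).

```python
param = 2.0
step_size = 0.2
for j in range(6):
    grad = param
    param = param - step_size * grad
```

Let's trace through this code step by step.

Initialize: param = 2.0
Initialize: step_size = 0.2
Entering loop: for j in range(6):
After iteration 1: j = 0, param = 1.6, grad = 2.0
After iteration 2: j = 1, param = 1.28, grad = 1.6
After iteration 3: j = 2, param = 1.024, grad = 1.28
After iteration 4: j = 3, param = 0.8192, grad = 1.024
After iteration 5: j = 4, param = 0.65536, grad = 0.8192
After iteration 6: j = 5, param = 0.524288, grad = 0.65536
Loop ends.

Final answer: 0.524288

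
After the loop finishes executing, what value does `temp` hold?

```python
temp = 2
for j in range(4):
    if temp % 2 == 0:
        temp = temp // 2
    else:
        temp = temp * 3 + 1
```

Let's trace through this code step by step.

Initialize: temp = 2
Entering loop: for j in range(4):
After iteration 1: j = 0, temp = 1
After iteration 2: j = 1, temp = 4
After iteration 3: j = 2, temp = 2
After iteration 4: j = 3, temp = 1
Loop ends.

Final answer: 1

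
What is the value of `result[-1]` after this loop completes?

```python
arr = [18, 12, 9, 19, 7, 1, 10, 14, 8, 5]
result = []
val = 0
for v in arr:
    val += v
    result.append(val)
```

Let's trace through this code step by step.

Initialize: arr = [18, 12, 9, 19, 7, 1, 10, 14, 8, 5]
Initialize: result = []
Initialize: val = 0
Entering loop: for v in arr:
After iteration 1: v = 18, result = [18], val = 18
After iteration 2: v = 12, result = [18, 30], val = 30
After iteration 3: v = 9, result = [18, 30, 39], val = 39
After iteration 4: v = 19, result = [18, 30, 39, 58], val = 58
After iteration 5: v = 7, result = [18, 30, 39, 58, 65], val = 65
After iteration 6: v = 1, result = [18, 30, 39, 58, 65, 66], val = 66
After iteration 7: v = 10, result = [18, 30, 39, 58, 65, 66, 76], val = 76
After iteration 8: v = 14, result = [18, 30, 39, 58, 65, 66, 76, 90], val = 90
After iteration 9: v = 8, result = [18, 30, 39, 58, 65, 66, 76, 90, 98], val = 98
After iteration 10: v = 5, result = [18, 30, 39, 58, 65, 66, 76, 90, 98, 103], val = 103
Loop ends.
result[-1] = 103

Final answer: 103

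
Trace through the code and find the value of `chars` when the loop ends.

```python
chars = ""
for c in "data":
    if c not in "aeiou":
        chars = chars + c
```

Let's trace through this code step by step.

Initialize: chars = ''
Entering loop: for c in "data":
After iteration 1: c = 'd', chars = 'd'
After iteration 2: c = 'a', chars = 'd'
After iteration 3: c = 't', chars = 'dt'
After iteration 4: c = 'a', chars = 'dt'
Loop ends.

Final answer: 'dt'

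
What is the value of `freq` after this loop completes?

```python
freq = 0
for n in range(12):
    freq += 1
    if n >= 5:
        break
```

Let's trace through this code step by step.

Initialize: freq = 0
Entering loop: for n in range(12):
After iteration 1: n = 0, freq = 1
After iteration 2: n = 1, freq = 2
After iteration 3: n = 2, freq = 3
After iteration 4: n = 3, freq = 4
After iteration 5: n = 4, freq = 5
After iteration 6: n = 5, freq = 6
Loop ends.

Final answer: 6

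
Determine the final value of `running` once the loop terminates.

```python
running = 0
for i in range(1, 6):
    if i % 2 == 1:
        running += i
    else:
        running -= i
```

Let's trace through this code step by step.

Initialize: running = 0
Entering loop: for i in range(1, 6):
After iteration 1: i = 1, running = 1
After iteration 2: i = 2, running = -1
After iteration 3: i = 3, running = 2
After iteration 4: i = 4, running = -2
After iteration 5: i = 5, running = 3
Loop ends.

Final answer: 3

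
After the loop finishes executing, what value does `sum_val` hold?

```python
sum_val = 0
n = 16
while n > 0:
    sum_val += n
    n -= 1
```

Let's trace through this code step by step.

Initialize: sum_val = 0
Initialize: n = 16
Entering loop: while n > 0:
After iteration 1: sum_val = 16, n = 15
After iteration 2: sum_val = 31, n = 14
After iteration 3: sum_val = 45, n = 13
After iteration 4: sum_val = 58, n = 12
After iteration 5: sum_val = 70, n = 11
After iteration 6: sum_val = 81, n = 10
After iteration 7: sum_val = 91, n = 9
After iteration 8: sum_val = 100, n = 8
After iteration 9: sum_val = 108, n = 7
After iteration 10: sum_val = 115, n = 6
After iteration 11: sum_val = 121, n = 5
After iteration 12: sum_val = 126, n = 4
After iteration 13: sum_val = 130, n = 3
After iteration 14: sum_val = 133, n = 2
After iteration 15: sum_val = 135, n = 1
After iteration 16: sum_val = 136, n = 0
Loop ends.

Final answer: 136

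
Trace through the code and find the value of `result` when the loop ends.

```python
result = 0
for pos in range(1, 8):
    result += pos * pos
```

Let's trace through this code step by step.

Initialize: result = 0
Entering loop: for pos in range(1, 8):
After iteration 1: pos = 1, result = 1
After iteration 2: pos = 2, result = 5
After iteration 3: pos = 3, result = 14
After iteration 4: pos = 4, result = 30
After iteration 5: pos = 5, result = 55
After iteration 6: pos = 6, result = 91
After iteration 7: pos = 7, result = 140
Loop ends.

Final answer: 140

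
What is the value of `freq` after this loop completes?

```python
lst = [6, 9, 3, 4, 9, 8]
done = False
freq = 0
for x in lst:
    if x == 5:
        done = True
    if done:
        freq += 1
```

Let's trace through this code step by step.

Initialize: lst = [6, 9, 3, 4, 9, 8]
Initialize: done = False
Initialize: freq = 0
Entering loop: for x in lst:
After iteration 1: x = 6, freq = 0
After iteration 2: x = 9, freq = 0
After iteration 3: x = 3, freq = 0
After iteration 4: x = 4, freq = 0
After iteration 5: x = 9, freq = 0
After iteration 6: x = 8, freq = 0
Loop ends.

Final answer: 0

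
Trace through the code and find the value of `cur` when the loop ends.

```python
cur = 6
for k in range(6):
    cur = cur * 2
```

Let's trace through this code step by step.

Initialize: cur = 6
Entering loop: for k in range(6):
After iteration 1: k = 0, cur = 12
After iteration 2: k = 1, cur = 24
After iteration 3: k = 2, cur = 48
After iteration 4: k = 3, cur = 96
After iteration 5: k = 4, cur = 192
After iteration 6: k = 5, cur = 384
Loop ends.

Final answer: 384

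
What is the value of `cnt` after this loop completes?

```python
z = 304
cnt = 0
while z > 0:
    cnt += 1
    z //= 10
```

Let's trace through this code step by step.

Initialize: z = 304
Initialize: cnt = 0
Entering loop: while z > 0:
After iteration 1: z = 30, cnt = 1
After iteration 2: z = 3, cnt = 2
After iteration 3: z = 0, cnt = 3
Loop ends.

Final answer: 3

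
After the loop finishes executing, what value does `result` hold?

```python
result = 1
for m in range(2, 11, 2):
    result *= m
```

Let's trace through this code step by step.

Initialize: result = 1
Entering loop: for m in range(2, 11, 2):
After iteration 1: m = 2, result = 2
After iteration 2: m = 4, result = 8
After iteration 3: m = 6, result = 48
After iteration 4: m = 8, result = 384
After iteration 5: m = 10, result = 3840
Loop ends.

Final answer: 3840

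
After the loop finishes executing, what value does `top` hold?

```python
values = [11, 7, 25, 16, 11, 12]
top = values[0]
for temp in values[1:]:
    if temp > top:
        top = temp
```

Let's trace through this code step by step.

Initialize: values = [11, 7, 25, 16, 11, 12]
Initialize: top = 11
Entering loop: for temp in values[1:]:
After iteration 1: temp = 7, top = 11
After iteration 2: temp = 25, top = 25
After iteration 3: temp = 16, top = 25
After iteration 4: temp = 11, top = 25
After iteration 5: temp = 12, top = 25
Loop ends.

Final answer: 25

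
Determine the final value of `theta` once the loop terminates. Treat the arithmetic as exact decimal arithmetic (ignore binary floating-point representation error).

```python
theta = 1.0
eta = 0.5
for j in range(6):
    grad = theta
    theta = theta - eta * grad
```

Let's trace through this code step by step.

Initialize: theta = 1.0
Initialize: eta = 0.5
Entering loop: for j in range(6):
After iteration 1: j = 0, theta = 0.5, grad = 1.0
After iteration 2: j = 1, theta = 0.25, grad = 0.5
After iteration 3: j = 2, theta = 0.125, grad = 0.25
After iteration 4: j = 3, theta = 0.0625, grad = 0.125
After iteration 5: j = 4, theta = 0.03125, grad = 0.0625
After iteration 6: j = 5, theta = 0.015625, grad = 0.03125
Loop ends.

Final answer: 0.015625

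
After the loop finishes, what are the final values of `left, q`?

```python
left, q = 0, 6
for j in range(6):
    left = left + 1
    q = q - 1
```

Let's trace through this code step by step.

Initialize: left = 0
Initialize: q = 6
Entering loop: for j in range(6):
After iteration 1: j = 0, left = 1, q = 5
After iteration 2: j = 1, left = 2, q = 4
After iteration 3: j = 2, left = 3, q = 3
After iteration 4: j = 3, left = 4, q = 2
After iteration 5: j = 4, left = 5, q = 1
After iteration 6: j = 5, left = 6, q = 0
Loop ends.

Final answer: 6, 0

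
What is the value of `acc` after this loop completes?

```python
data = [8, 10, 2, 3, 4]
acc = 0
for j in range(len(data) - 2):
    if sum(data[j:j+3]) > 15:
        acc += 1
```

Let's trace through this code step by step.

Initialize: data = [8, 10, 2, 3, 4]
Initialize: acc = 0
Entering loop: for j in range(len(data) - 2):
After iteration 1: j = 0, acc = 1
After iteration 2: j = 1, acc = 1
After iteration 3: j = 2, acc = 1
Loop ends.

Final answer: 1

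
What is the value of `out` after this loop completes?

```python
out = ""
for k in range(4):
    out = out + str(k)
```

Let's trace through this code step by step.

Initialize: out = ''
Entering loop: for k in range(4):
After iteration 1: k = 0, out = '0'
After iteration 2: k = 1, out = '01'
After iteration 3: k = 2, out = '012'
After iteration 4: k = 3, out = '0123'
Loop ends.

Final answer: '0123'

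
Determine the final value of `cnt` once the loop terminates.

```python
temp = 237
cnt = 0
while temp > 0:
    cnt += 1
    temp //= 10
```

Let's trace through this code step by step.

Initialize: temp = 237
Initialize: cnt = 0
Entering loop: while temp > 0:
After iteration 1: temp = 23, cnt = 1
After iteration 2: temp = 2, cnt = 2
After iteration 3: temp = 0, cnt = 3
Loop ends.

Final answer: 3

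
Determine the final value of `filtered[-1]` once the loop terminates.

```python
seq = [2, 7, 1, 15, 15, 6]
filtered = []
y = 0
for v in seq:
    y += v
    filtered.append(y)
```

Let's trace through this code step by step.

Initialize: seq = [2, 7, 1, 15, 15, 6]
Initialize: filtered = []
Initialize: y = 0
Entering loop: for v in seq:
After iteration 1: v = 2, filtered = [2], y = 2
After iteration 2: v = 7, filtered = [2, 9], y = 9
After iteration 3: v = 1, filtered = [2, 9, 10], y = 10
After iteration 4: v = 15, filtered = [2, 9, 10, 25], y = 25
After iteration 5: v = 15, filtered = [2, 9, 10, 25, 40], y = 40
After iteration 6: v = 6, filtered = [2, 9, 10, 25, 40, 46], y = 46
Loop ends.
filtered[-1] = 46

Final answer: 46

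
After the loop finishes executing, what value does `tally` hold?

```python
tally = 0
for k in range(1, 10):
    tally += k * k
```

Let's trace through this code step by step.

Initialize: tally = 0
Entering loop: for k in range(1, 10):
After iteration 1: k = 1, tally = 1
After iteration 2: k = 2, tally = 5
After iteration 3: k = 3, tally = 14
After iteration 4: k = 4, tally = 30
After iteration 5: k = 5, tally = 55
After iteration 6: k = 6, tally = 91
After iteration 7: k = 7, tally = 140
After iteration 8: k = 8, tally = 204
After iteration 9: k = 9, tally = 285
Loop ends.

Final answer: 285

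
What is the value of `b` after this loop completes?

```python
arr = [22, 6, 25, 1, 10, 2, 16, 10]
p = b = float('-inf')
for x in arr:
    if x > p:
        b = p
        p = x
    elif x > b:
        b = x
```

Let's trace through this code step by step.

Initialize: arr = [22, 6, 25, 1, 10, 2, 16, 10]
Initialize: p = -inf
Initialize: b = -inf
Entering loop: for x in arr:
After iteration 1: x = 22, p = 22, b = -inf
After iteration 2: x = 6, p = 22, b = 6
After iteration 3: x = 25, p = 25, b = 22
After iteration 4: x = 1, p = 25, b = 22
After iteration 5: x = 10, p = 25, b = 22
After iteration 6: x = 2, p = 25, b = 22
After iteration 7: x = 16, p = 25, b = 22
After iteration 8: x = 10, p = 25, b = 22
Loop ends.

Final answer: 22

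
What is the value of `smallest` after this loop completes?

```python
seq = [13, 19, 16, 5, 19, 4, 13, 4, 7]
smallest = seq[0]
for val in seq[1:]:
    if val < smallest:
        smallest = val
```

Let's trace through this code step by step.

Initialize: seq = [13, 19, 16, 5, 19, 4, 13, 4, 7]
Initialize: smallest = 13
Entering loop: for val in seq[1:]:
After iteration 1: val = 19, smallest = 13
After iteration 2: val = 16, smallest = 13
After iteration 3: val = 5, smallest = 5
After iteration 4: val = 19, smallest = 5
After iteration 5: val = 4, smallest = 4
After iteration 6: val = 13, smallest = 4
After iteration 7: val = 4, smallest = 4
After iteration 8: val = 7, smallest = 4
Loop ends.

Final answer: 4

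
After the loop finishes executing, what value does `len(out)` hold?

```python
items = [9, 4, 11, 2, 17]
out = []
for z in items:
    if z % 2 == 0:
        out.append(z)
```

Let's trace through this code step by step.

Initialize: items = [9, 4, 11, 2, 17]
Initialize: out = []
Entering loop: for z in items:
After iteration 1: z = 9, out = []
After iteration 2: z = 4, out = [4]
After iteration 3: z = 11, out = [4]
After iteration 4: z = 2, out = [4, 2]
After iteration 5: z = 17, out = [4, 2]
Loop ends.
len(out) = 2

Final answer: 2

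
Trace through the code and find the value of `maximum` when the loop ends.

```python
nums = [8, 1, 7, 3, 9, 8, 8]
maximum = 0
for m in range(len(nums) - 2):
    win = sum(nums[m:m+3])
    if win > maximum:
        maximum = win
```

Let's trace through this code step by step.

Initialize: nums = [8, 1, 7, 3, 9, 8, 8]
Initialize: maximum = 0
Entering loop: for m in range(len(nums) - 2):
After iteration 1: m = 0, maximum = 16, win = 16
After iteration 2: m = 1, maximum = 16, win = 11
After iteration 3: m = 2, maximum = 19, win = 19
After iteration 4: m = 3, maximum = 20, win = 20
After iteration 5: m = 4, maximum = 25, win = 25
Loop ends.

Final answer: 25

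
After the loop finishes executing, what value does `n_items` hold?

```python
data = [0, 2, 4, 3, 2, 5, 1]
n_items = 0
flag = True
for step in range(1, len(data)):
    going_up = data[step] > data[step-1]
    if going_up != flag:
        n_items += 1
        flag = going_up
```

Let's trace through this code step by step.

Initialize: data = [0, 2, 4, 3, 2, 5, 1]
Initialize: n_items = 0
Initialize: flag = True
Entering loop: for step in range(1, len(data)):
After iteration 1: step = 1, n_items = 0, flag = True, going_up = True
After iteration 2: step = 2, n_items = 0, flag = True, going_up = True
After iteration 3: step = 3, n_items = 1, flag = False, going_up = False
After iteration 4: step = 4, n_items = 1, flag = False, going_up = False
After iteration 5: step = 5, n_items = 2, flag = True, going_up = True
After iteration 6: step = 6, n_items = 3, flag = False, going_up = False
Loop ends.

Final answer: 3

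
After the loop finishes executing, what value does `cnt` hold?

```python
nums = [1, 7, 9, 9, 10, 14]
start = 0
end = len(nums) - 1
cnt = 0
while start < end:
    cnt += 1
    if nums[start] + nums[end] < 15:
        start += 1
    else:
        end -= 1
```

Let's trace through this code step by step.

Initialize: nums = [1, 7, 9, 9, 10, 14]
Initialize: start = 0
Initialize: end = 5
Initialize: cnt = 0
Entering loop: while start < end:
After iteration 1: start = 0, end = 4, cnt = 1
After iteration 2: start = 1, end = 4, cnt = 2
After iteration 3: start = 1, end = 3, cnt = 3
After iteration 4: start = 1, end = 2, cnt = 4
After iteration 5: start = 1, end = 1, cnt = 5
Loop ends.

Final answer: 5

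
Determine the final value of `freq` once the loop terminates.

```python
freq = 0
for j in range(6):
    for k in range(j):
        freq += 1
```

Let's trace through this code step by step.

Initialize: freq = 0
Entering loop: for j in range(6):
After iteration 1: j = 0, freq = 0
After iteration 2: j = 1, freq = 1, k = 0
After iteration 3: j = 2, freq = 3, k = 1
After iteration 4: j = 3, freq = 6, k = 2
After iteration 5: j = 4, freq = 10, k = 3
After iteration 6: j = 5, freq = 15, k = 4
Loop ends.

Final answer: 15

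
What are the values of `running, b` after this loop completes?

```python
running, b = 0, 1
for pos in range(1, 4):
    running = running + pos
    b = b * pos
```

Let's trace through this code step by step.

Initialize: running = 0
Initialize: b = 1
Entering loop: for pos in range(1, 4):
After iteration 1: pos = 1, running = 1, b = 1
After iteration 2: pos = 2, running = 3, b = 2
After iteration 3: pos = 3, running = 6, b = 6
Loop ends.

Final answer: 6, 6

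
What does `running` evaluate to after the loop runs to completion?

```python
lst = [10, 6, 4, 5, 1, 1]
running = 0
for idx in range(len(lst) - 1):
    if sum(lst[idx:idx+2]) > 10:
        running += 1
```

Let's trace through this code step by step.

Initialize: lst = [10, 6, 4, 5, 1, 1]
Initialize: running = 0
Entering loop: for idx in range(len(lst) - 1):
After iteration 1: idx = 0, running = 1
After iteration 2: idx = 1, running = 1
After iteration 3: idx = 2, running = 1
After iteration 4: idx = 3, running = 1
After iteration 5: idx = 4, running = 1
Loop ends.

Final answer: 1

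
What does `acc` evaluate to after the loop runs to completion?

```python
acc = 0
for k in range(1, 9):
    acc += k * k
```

Let's trace through this code step by step.

Initialize: acc = 0
Entering loop: for k in range(1, 9):
After iteration 1: k = 1, acc = 1
After iteration 2: k = 2, acc = 5
After iteration 3: k = 3, acc = 14
After iteration 4: k = 4, acc = 30
After iteration 5: k = 5, acc = 55
After iteration 6: k = 6, acc = 91
After iteration 7: k = 7, acc = 140
After iteration 8: k = 8, acc = 204
Loop ends.

Final answer: 204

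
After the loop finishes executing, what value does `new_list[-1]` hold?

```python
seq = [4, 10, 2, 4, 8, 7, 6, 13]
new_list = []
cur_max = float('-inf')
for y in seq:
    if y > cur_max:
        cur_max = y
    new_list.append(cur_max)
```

Let's trace through this code step by step.

Initialize: seq = [4, 10, 2, 4, 8, 7, 6, 13]
Initialize: new_list = []
Initialize: cur_max = -inf
Entering loop: for y in seq:
After iteration 1: y = 4, new_list = [4], cur_max = 4
After iteration 2: y = 10, new_list = [4, 10], cur_max = 10
After iteration 3: y = 2, new_list = [4, 10, 10], cur_max = 10
After iteration 4: y = 4, new_list = [4, 10, 10, 10], cur_max = 10
After iteration 5: y = 8, new_list = [4, 10, 10, 10, 10], cur_max = 10
After iteration 6: y = 7, new_list = [4, 10, 10, 10, 10, 10], cur_max = 10
After iteration 7: y = 6, new_list = [4, 10, 10, 10, 10, 10, 10], cur_max = 10
After iteration 8: y = 13, new_list = [4, 10, 10, 10, 10, 10, 10, 13], cur_max = 13
Loop ends.
new_list[-1] = 13

Final answer: 13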